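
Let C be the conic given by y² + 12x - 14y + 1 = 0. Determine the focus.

Only y is squared. Complete the square in y: (y - 7)² = -12(x - 4).
Vertex (4, 7); 4p = -12 so p = -3. Opens left.
Focus is p units from the vertex along the axis: (h + p, k).

(1, 7)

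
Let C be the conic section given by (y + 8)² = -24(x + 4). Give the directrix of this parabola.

Vertex (-4, -8); 4p = -24 so p = -6. Opens left.
Directrix is the vertical line x = h − p = -4 − (-6) = 2.

x = 2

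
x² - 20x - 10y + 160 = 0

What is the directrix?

Only x is squared. Complete the square in x: (x - 10)² = 10(y - 6).
Vertex (10, 6); 4p = 10 so p = 5/2. Opens up.
Directrix is the horizontal line y = k − p = 6 − (5/2) = 7/2.

y = 7/2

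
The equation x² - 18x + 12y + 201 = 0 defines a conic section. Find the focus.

(9, -13)

Only x is squared. Complete the square in x: (x - 9)² = -12(y + 10).
Vertex (9, -10); 4p = -12 so p = -3. Opens down.
Focus is p units from the vertex along the axis: (h, k + p).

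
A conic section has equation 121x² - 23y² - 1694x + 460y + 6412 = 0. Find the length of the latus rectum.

46/11

121(x² - 14x) -23(y² - 20y) = -6412
Completing the square gives 121(x - 7)² -23(y - 10)² = -6412 + 5929 - 2300 = -2783.
Divide by -2783: (y - 10)²/121 - (x - 7)²/23 = 1
Hyperbola, center (7, 10), transverse axis vertical; a² = 121, b² = 23.
Latus rectum length = 2b²/a = 2·23/11 = 46/11.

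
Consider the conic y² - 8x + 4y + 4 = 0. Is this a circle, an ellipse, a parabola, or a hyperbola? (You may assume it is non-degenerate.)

parabola

No xy term. Coefficients of x² and y² are A = 0, C = 1.
Exactly one squared variable ⇒ parabola.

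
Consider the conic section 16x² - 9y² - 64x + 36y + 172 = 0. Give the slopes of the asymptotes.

Rearranging, 16(x² - 4x) -9(y² - 4y) = -172.
Complete the square in x and y: 16(x - 2)² -9(y - 2)² = -172 + 64 - 36 = -144
Divide by -144: (y - 2)²/16 - (x - 2)²/9 = 1
Hyperbola, center (2, 2), transverse axis vertical; a² = 16, b² = 9.
For a vertical hyperbola the asymptotes have slope ±a/b.
Here that is ±4/3.

4/3 and -4/3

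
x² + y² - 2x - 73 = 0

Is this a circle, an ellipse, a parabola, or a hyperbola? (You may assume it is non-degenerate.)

No xy term. Coefficients of x² and y² are A = 1, C = 1.
A = C (same sign) ⇒ circle.

circle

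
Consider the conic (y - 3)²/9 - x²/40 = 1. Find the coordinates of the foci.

Center (0, 3). The positive term is the y-term, so the transverse axis is vertical; a² = 9, b² = 40.
c² = a² + b² = 9 + 40 = 49, so c = 7.
Foci lie on the vertical axis through the center: (h, k ± c).

(0, -4) and (0, 10)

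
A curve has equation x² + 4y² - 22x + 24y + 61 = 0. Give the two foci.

(x² - 22x) + 4(y² + 6y) = -61
Complete the square in x and y: (x - 11)² + 4(y + 3)² = -61 + 121 + 36 = 96
Divide through by 96 to get (x - 11)²/96 + (y + 3)²/24 = 1.
Ellipse, center (11, -3), major axis horizontal; a² = 96, b² = 24.
c² = a² - b² = 96 - 24 = 72, so c = 6√2.
Foci lie on the horizontal axis through the center: (h ± c, k).

(11 - 6√2, -3) and (11 + 6√2, -3)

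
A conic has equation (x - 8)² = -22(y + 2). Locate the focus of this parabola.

(8, -15/2)

Vertex (8, -2); 4p = -22 so p = -11/2. Opens down.
Focus is p units from the vertex along the axis: (h, k + p).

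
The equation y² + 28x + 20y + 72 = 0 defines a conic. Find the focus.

Only y is squared. Complete the square in y: (y + 10)² = -28(x - 1).
Vertex (1, -10); 4p = -28 so p = -7. Opens left.
Focus is p units from the vertex along the axis: (h + p, k).

(-6, -10)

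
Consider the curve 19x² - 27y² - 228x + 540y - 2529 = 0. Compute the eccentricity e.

e = √138/9

19(x² - 12x) -27(y² - 20y) = 2529
19(x - 6)² -27(y - 10)² = 2529 + 684 - 2700 = 513
Divide by 513: (x - 6)²/27 - (y - 10)²/19 = 1
Hyperbola, center (6, 10), transverse axis horizontal; a² = 27, b² = 19.
c² = a² + b² = 46, so c = √46.
e = c/a = √46/3√3 = √138/9.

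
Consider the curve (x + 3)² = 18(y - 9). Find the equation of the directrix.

Vertex (-3, 9); 4p = 18 so p = 9/2. Opens up.
Directrix is the horizontal line y = k − p = 9 − (9/2) = 9/2.

y = 9/2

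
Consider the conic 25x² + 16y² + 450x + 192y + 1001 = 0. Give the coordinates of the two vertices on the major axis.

(-9, -16) and (-9, 4)

25(x² + 18x) + 16(y² + 12y) = -1001
Complete the square in x and y: 25(x + 9)² + 16(y + 6)² = -1001 + 2025 + 576 = 1600
Dividing both sides by 1600: (x + 9)²/64 + (y + 6)²/100 = 1
Ellipse, center (-9, -6), major axis vertical; a² = 100, b² = 64.
a = 10. Vertices at (h, k ± a).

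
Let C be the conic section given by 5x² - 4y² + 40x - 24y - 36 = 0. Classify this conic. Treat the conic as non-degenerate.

hyperbola

No xy term. Coefficients of x² and y² are A = 5, C = -4.
A and C have opposite signs ⇒ hyperbola.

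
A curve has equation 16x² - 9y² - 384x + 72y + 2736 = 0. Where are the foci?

(12, -6) and (12, 14)

16(x² - 24x) -9(y² - 8y) = -2736
Complete the square: 16(x - 12)² -9(y - 4)² = -2736 + 2304 - 144 = -576
Divide by -576: (y - 4)²/64 - (x - 12)²/36 = 1
Hyperbola, center (12, 4), transverse axis vertical; a² = 64, b² = 36.
c² = a² + b² = 64 + 36 = 100, so c = 10.
Foci lie on the vertical axis through the center: (h, k ± c).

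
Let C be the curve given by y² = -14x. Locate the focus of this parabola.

(-7/2, 0)

Vertex (0, 0); 4p = -14 so p = -7/2. Opens left.
Focus is p units from the vertex along the axis: (h + p, k).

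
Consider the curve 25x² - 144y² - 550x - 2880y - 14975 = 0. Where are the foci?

(-2, -10) and (24, -10)

25(x² - 22x) -144(y² + 20y) = 14975
Complete the square in x and y: 25(x - 11)² -144(y + 10)² = 14975 + 3025 - 14400 = 3600
Divide by 3600: (x - 11)²/144 - (y + 10)²/25 = 1
Hyperbola, center (11, -10), transverse axis horizontal; a² = 144, b² = 25.
c² = a² + b² = 144 + 25 = 169, so c = 13.
Foci lie on the horizontal axis through the center: (h ± c, k).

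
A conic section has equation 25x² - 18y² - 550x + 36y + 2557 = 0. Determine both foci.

(11 - √43, 1) and (11 + √43, 1)

Group: 25(x² - 22x) -18(y² - 2y) = -2557
25(x - 11)² -18(y - 1)² = -2557 + 3025 - 18 = 450
Divide through by 450 to get (x - 11)²/18 - (y - 1)²/25 = 1.
Hyperbola, center (11, 1), transverse axis horizontal; a² = 18, b² = 25.
c² = a² + b² = 18 + 25 = 43, so c = √43.
Foci lie on the horizontal axis through the center: (h ± c, k).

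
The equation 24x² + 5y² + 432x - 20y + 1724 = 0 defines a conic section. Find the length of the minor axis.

Collect terms: 24(x² + 18x) + 5(y² - 4y) = -1724
Complete the square: 24(x + 9)² + 5(y - 2)² = -1724 + 1944 + 20 = 240
Divide by 240: (x + 9)²/10 + (y - 2)²/48 = 1
Ellipse, center (-9, 2), major axis vertical; a² = 48, b² = 10.
b² = 10 so b = √10; the minor axis has length 2b = 2√10.

2√10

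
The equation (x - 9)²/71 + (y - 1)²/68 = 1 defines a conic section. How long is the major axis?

2√71

Center (9, 1). The larger denominator 71 sits under the x-term, so the major axis is horizontal; a² = 71, b² = 68.
a² = 71 so a = √71; the major axis has length 2a = 2√71.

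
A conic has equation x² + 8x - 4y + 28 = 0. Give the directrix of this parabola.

y = 2

Only x is squared. Complete the square in x: (x + 4)² = 4(y - 3).
Vertex (-4, 3); 4p = 4 so p = 1. Opens up.
Directrix is the horizontal line y = k − p = 3 − (1) = 2.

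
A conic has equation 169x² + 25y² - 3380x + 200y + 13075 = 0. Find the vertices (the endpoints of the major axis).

169(x² - 20x) + 25(y² + 8y) = -13075
Complete the square: 169(x - 10)² + 25(y + 4)² = -13075 + 16900 + 400 = 4225
Divide by 4225: (x - 10)²/25 + (y + 4)²/169 = 1
Ellipse, center (10, -4), major axis vertical; a² = 169, b² = 25.
a = 13. Vertices at (h, k ± a).

(10, -17) and (10, 9)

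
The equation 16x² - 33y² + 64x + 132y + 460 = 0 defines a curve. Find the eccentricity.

e = 7/4

Group the x- and y-terms: 16(x² + 4x) -33(y² - 4y) = -460
16(x + 2)² -33(y - 2)² = -460 + 64 - 132 = -528
Dividing both sides by -528: (y - 2)²/16 - (x + 2)²/33 = 1
Hyperbola, center (-2, 2), transverse axis vertical; a² = 16, b² = 33.
c² = a² + b² = 49, so c = 7.
e = c/a = 7/4.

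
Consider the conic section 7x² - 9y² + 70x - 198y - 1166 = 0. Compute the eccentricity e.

e = 4/3

Collect terms: 7(x² + 10x) -9(y² + 22y) = 1166
Complete the square in x and y: 7(x + 5)² -9(y + 11)² = 1166 + 175 - 1089 = 252
Divide by 252: (x + 5)²/36 - (y + 11)²/28 = 1
Hyperbola, center (-5, -11), transverse axis horizontal; a² = 36, b² = 28.
c² = a² + b² = 64, so c = 8.
e = c/a = 8/6 = 4/3.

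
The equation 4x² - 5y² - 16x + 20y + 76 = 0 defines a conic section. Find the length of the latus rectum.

10

Group: 4(x² - 4x) -5(y² - 4y) = -76
Complete the square in x and y: 4(x - 2)² -5(y - 2)² = -76 + 16 - 20 = -80
Divide through by -80 to get (y - 2)²/16 - (x - 2)²/20 = 1.
Hyperbola, center (2, 2), transverse axis vertical; a² = 16, b² = 20.
Latus rectum length = 2b²/a = 2·20/4 = 10.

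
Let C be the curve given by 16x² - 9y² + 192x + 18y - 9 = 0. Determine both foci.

Rearranging, 16(x² + 12x) -9(y² - 2y) = 9.
Complete the square: 16(x + 6)² -9(y - 1)² = 9 + 576 - 9 = 576
Divide by 576: (x + 6)²/36 - (y - 1)²/64 = 1
Hyperbola, center (-6, 1), transverse axis horizontal; a² = 36, b² = 64.
c² = a² + b² = 36 + 64 = 100, so c = 10.
Foci lie on the horizontal axis through the center: (h ± c, k).

(-16, 1) and (4, 1)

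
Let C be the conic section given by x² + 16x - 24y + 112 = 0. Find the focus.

Only x is squared. Complete the square in x: (x + 8)² = 24(y - 2).
Vertex (-8, 2); 4p = 24 so p = 6. Opens up.
Focus is p units from the vertex along the axis: (h, k + p).

(-8, 8)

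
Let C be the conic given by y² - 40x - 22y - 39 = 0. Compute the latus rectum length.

40

Only y is squared. Complete the square in y: (y - 11)² = 40(x + 4).
Vertex (-4, 11); 4p = 40 so p = 10. Opens right.
Latus rectum length = |4p| = 40.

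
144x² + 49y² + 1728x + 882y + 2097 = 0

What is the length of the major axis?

24

Group the x- and y-terms: 144(x² + 12x) + 49(y² + 18y) = -2097
Complete the square in x and y: 144(x + 6)² + 49(y + 9)² = -2097 + 5184 + 3969 = 7056
Dividing both sides by 7056: (x + 6)²/49 + (y + 9)²/144 = 1
Ellipse, center (-6, -9), major axis vertical; a² = 144, b² = 49.
a² = 144 so a = 12; the major axis has length 2a = 24.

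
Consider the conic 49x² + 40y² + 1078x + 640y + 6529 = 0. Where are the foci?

Rearranging, 49(x² + 22x) + 40(y² + 16y) = -6529.
Complete the square: 49(x + 11)² + 40(y + 8)² = -6529 + 5929 + 2560 = 1960
Dividing both sides by 1960: (x + 11)²/40 + (y + 8)²/49 = 1
Ellipse, center (-11, -8), major axis vertical; a² = 49, b² = 40.
c² = a² - b² = 49 - 40 = 9, so c = 3.
Foci lie on the vertical axis through the center: (h, k ± c).

(-11, -11) and (-11, -5)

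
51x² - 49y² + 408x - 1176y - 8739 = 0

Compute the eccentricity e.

Collect terms: 51(x² + 8x) -49(y² + 24y) = 8739
Completing the square gives 51(x + 4)² -49(y + 12)² = 8739 + 816 - 7056 = 2499.
Dividing both sides by 2499: (x + 4)²/49 - (y + 12)²/51 = 1
Hyperbola, center (-4, -12), transverse axis horizontal; a² = 49, b² = 51.
c² = a² + b² = 100, so c = 10.
e = c/a = 10/7.

e = 10/7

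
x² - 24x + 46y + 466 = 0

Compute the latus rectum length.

46

Only x is squared. Complete the square in x: (x - 12)² = -46(y + 7).
Vertex (12, -7); 4p = -46 so p = -23/2. Opens down.
Latus rectum length = |4p| = 46.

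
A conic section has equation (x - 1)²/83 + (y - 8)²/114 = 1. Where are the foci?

(1, 8 - √31) and (1, 8 + √31)

Center (1, 8). The larger denominator 114 sits under the y-term, so the major axis is vertical; a² = 114, b² = 83.
c² = a² - b² = 114 - 83 = 31, so c = √31.
Foci lie on the vertical axis through the center: (h, k ± c).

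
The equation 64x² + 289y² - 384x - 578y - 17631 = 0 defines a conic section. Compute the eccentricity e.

e = 15/17

Group the x- and y-terms: 64(x² - 6x) + 289(y² - 2y) = 17631
64(x - 3)² + 289(y - 1)² = 17631 + 576 + 289 = 18496
Dividing both sides by 18496: (x - 3)²/289 + (y - 1)²/64 = 1
Ellipse, center (3, 1), major axis horizontal; a² = 289, b² = 64.
c² = a² - b² = 225, so c = 15.
e = c/a = 15/17.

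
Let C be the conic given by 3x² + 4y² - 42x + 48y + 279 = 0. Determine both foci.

Group the x- and y-terms: 3(x² - 14x) + 4(y² + 12y) = -279
Complete the square in x and y: 3(x - 7)² + 4(y + 6)² = -279 + 147 + 144 = 12
Divide through by 12 to get (x - 7)²/4 + (y + 6)²/3 = 1.
Ellipse, center (7, -6), major axis horizontal; a² = 4, b² = 3.
c² = a² - b² = 4 - 3 = 1, so c = 1.
Foci lie on the horizontal axis through the center: (h ± c, k).

(6, -6) and (8, -6)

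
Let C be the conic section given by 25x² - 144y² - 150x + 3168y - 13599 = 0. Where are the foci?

Rearranging, 25(x² - 6x) -144(y² - 22y) = 13599.
Complete the square: 25(x - 3)² -144(y - 11)² = 13599 + 225 - 17424 = -3600
Divide through by -3600 to get (y - 11)²/25 - (x - 3)²/144 = 1.
Hyperbola, center (3, 11), transverse axis vertical; a² = 25, b² = 144.
c² = a² + b² = 25 + 144 = 169, so c = 13.
Foci lie on the vertical axis through the center: (h, k ± c).

(3, -2) and (3, 24)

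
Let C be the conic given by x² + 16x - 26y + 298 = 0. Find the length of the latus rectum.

Only x is squared. Complete the square in x: (x + 8)² = 26(y - 9).
Vertex (-8, 9); 4p = 26 so p = 13/2. Opens up.
Latus rectum length = |4p| = 26.

26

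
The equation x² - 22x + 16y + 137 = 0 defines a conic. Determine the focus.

(11, -5)

Only x is squared. Complete the square in x: (x - 11)² = -16(y + 1).
Vertex (11, -1); 4p = -16 so p = -4. Opens down.
Focus is p units from the vertex along the axis: (h, k + p).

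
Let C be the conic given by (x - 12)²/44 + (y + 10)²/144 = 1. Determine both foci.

(12, -20) and (12, 0)

Center (12, -10). The larger denominator 144 sits under the y-term, so the major axis is vertical; a² = 144, b² = 44.
c² = a² - b² = 144 - 44 = 100, so c = 10.
Foci lie on the vertical axis through the center: (h, k ± c).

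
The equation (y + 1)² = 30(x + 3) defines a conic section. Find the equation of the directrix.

x = -21/2

Vertex (-3, -1); 4p = 30 so p = 15/2. Opens right.
Directrix is the vertical line x = h − p = -3 − (15/2) = -21/2.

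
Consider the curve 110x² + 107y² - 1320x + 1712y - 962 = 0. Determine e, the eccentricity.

110(x² - 12x) + 107(y² + 16y) = 962
Complete the square: 110(x - 6)² + 107(y + 8)² = 962 + 3960 + 6848 = 11770
Divide by 11770: (x - 6)²/107 + (y + 8)²/110 = 1
Ellipse, center (6, -8), major axis vertical; a² = 110, b² = 107.
c² = a² - b² = 3, so c = √3.
e = c/a = √3/√110 = √330/110.

e = √330/110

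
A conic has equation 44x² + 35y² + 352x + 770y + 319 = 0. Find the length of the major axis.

Group: 44(x² + 8x) + 35(y² + 22y) = -319
Complete the square in x and y: 44(x + 4)² + 35(y + 11)² = -319 + 704 + 4235 = 4620
Divide through by 4620 to get (x + 4)²/105 + (y + 11)²/132 = 1.
Ellipse, center (-4, -11), major axis vertical; a² = 132, b² = 105.
a² = 132 so a = 2√33; the major axis has length 2a = 4√33.

4√33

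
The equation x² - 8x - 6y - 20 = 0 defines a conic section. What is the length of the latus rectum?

6

Only x is squared. Complete the square in x: (x - 4)² = 6(y + 6).
Vertex (4, -6); 4p = 6 so p = 3/2. Opens up.
Latus rectum length = |4p| = 6.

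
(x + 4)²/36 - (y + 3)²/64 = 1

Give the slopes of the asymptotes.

4/3 and -4/3

Center (-4, -3). The positive term is the x-term, so the transverse axis is horizontal; a² = 36, b² = 64.
For a horizontal hyperbola the asymptotes have slope ±b/a.
Here that is ±8/6 = ±4/3.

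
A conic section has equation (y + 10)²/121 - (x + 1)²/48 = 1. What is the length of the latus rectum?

96/11

Center (-1, -10). The positive term is the y-term, so the transverse axis is vertical; a² = 121, b² = 48.
Latus rectum length = 2b²/a = 2·48/11 = 96/11.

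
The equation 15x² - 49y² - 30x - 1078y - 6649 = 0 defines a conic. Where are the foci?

(-7, -11) and (9, -11)

Group the x- and y-terms: 15(x² - 2x) -49(y² + 22y) = 6649
Completing the square gives 15(x - 1)² -49(y + 11)² = 6649 + 15 - 5929 = 735.
Divide by 735: (x - 1)²/49 - (y + 11)²/15 = 1
Hyperbola, center (1, -11), transverse axis horizontal; a² = 49, b² = 15.
c² = a² + b² = 49 + 15 = 64, so c = 8.
Foci lie on the horizontal axis through the center: (h ± c, k).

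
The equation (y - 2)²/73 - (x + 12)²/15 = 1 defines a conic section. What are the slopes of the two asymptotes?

√1095/15 and -√1095/15

Center (-12, 2). The positive term is the y-term, so the transverse axis is vertical; a² = 73, b² = 15.
For a vertical hyperbola the asymptotes have slope ±a/b.
Here that is ±√73/√15 = ±√1095/15.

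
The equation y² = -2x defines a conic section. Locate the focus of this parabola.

Vertex (0, 0); 4p = -2 so p = -1/2. Opens left.
Focus is p units from the vertex along the axis: (h + p, k).

(-1/2, 0)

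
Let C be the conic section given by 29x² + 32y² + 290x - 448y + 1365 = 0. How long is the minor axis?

2√29

29(x² + 10x) + 32(y² - 14y) = -1365
Complete the square: 29(x + 5)² + 32(y - 7)² = -1365 + 725 + 1568 = 928
Divide by 928: (x + 5)²/32 + (y - 7)²/29 = 1
Ellipse, center (-5, 7), major axis horizontal; a² = 32, b² = 29.
b² = 29 so b = √29; the minor axis has length 2b = 2√29.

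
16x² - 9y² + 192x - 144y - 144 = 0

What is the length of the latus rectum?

32/3

Group the x- and y-terms: 16(x² + 12x) -9(y² + 16y) = 144
Complete the square in x and y: 16(x + 6)² -9(y + 8)² = 144 + 576 - 576 = 144
Dividing both sides by 144: (x + 6)²/9 - (y + 8)²/16 = 1
Hyperbola, center (-6, -8), transverse axis horizontal; a² = 9, b² = 16.
Latus rectum length = 2b²/a = 2·16/3 = 32/3.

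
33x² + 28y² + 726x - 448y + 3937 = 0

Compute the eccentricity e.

Rearranging, 33(x² + 22x) + 28(y² - 16y) = -3937.
Complete the square in x and y: 33(x + 11)² + 28(y - 8)² = -3937 + 3993 + 1792 = 1848
Divide through by 1848 to get (x + 11)²/56 + (y - 8)²/66 = 1.
Ellipse, center (-11, 8), major axis vertical; a² = 66, b² = 56.
c² = a² - b² = 10, so c = √10.
e = c/a = √10/√66 = √165/33.

e = √165/33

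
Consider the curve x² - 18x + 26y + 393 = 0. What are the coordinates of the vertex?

Only x is squared. Complete the square in x: (x - 9)² = -26(y + 12).
Vertex (9, -12); 4p = -26 so p = -13/2. Opens down.

(9, -12)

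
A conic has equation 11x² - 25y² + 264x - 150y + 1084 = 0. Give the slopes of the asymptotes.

11(x² + 24x) -25(y² + 6y) = -1084
Completing the square gives 11(x + 12)² -25(y + 3)² = -1084 + 1584 - 225 = 275.
Divide through by 275 to get (x + 12)²/25 - (y + 3)²/11 = 1.
Hyperbola, center (-12, -3), transverse axis horizontal; a² = 25, b² = 11.
For a horizontal hyperbola the asymptotes have slope ±b/a.
Here that is ±√11/5.

√11/5 and -√11/5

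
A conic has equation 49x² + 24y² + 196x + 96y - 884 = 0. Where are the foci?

(-2, -7) and (-2, 3)

49(x² + 4x) + 24(y² + 4y) = 884
Completing the square gives 49(x + 2)² + 24(y + 2)² = 884 + 196 + 96 = 1176.
Divide through by 1176 to get (x + 2)²/24 + (y + 2)²/49 = 1.
Ellipse, center (-2, -2), major axis vertical; a² = 49, b² = 24.
c² = a² - b² = 49 - 24 = 25, so c = 5.
Foci lie on the vertical axis through the center: (h, k ± c).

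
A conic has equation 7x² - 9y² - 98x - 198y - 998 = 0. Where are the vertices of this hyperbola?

Rearranging, 7(x² - 14x) -9(y² + 22y) = 998.
Completing the square gives 7(x - 7)² -9(y + 11)² = 998 + 343 - 1089 = 252.
Divide by 252: (x - 7)²/36 - (y + 11)²/28 = 1
Hyperbola, center (7, -11), transverse axis horizontal; a² = 36, b² = 28.
a = 6. Vertices at (h ± a, k).

(1, -11) and (13, -11)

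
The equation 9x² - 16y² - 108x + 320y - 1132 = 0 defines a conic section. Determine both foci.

(6, 5) and (6, 15)

Group the x- and y-terms: 9(x² - 12x) -16(y² - 20y) = 1132
Completing the square gives 9(x - 6)² -16(y - 10)² = 1132 + 324 - 1600 = -144.
Dividing both sides by -144: (y - 10)²/9 - (x - 6)²/16 = 1
Hyperbola, center (6, 10), transverse axis vertical; a² = 9, b² = 16.
c² = a² + b² = 9 + 16 = 25, so c = 5.
Foci lie on the vertical axis through the center: (h, k ± c).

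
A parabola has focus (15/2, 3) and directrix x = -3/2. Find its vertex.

The vertex is the midpoint between the focus and the directrix along the axis of symmetry.
Axis is horizontal (directrix is vertical). Vertex x-coordinate = (15/2 + (-3/2))/2 = 3; y-coordinate = 3.

(3, 3)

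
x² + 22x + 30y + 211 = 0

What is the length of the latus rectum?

30

Only x is squared. Complete the square in x: (x + 11)² = -30(y + 3).
Vertex (-11, -3); 4p = -30 so p = -15/2. Opens down.
Latus rectum length = |4p| = 30.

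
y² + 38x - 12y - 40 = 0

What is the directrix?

x = 23/2

Only y is squared. Complete the square in y: (y - 6)² = -38(x - 2).
Vertex (2, 6); 4p = -38 so p = -19/2. Opens left.
Directrix is the vertical line x = h − p = 2 − (-19/2) = 23/2.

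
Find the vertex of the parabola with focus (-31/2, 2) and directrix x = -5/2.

The vertex is the midpoint between the focus and the directrix along the axis of symmetry.
Axis is horizontal (directrix is vertical). Vertex x-coordinate = (-31/2 + (-5/2))/2 = -9; y-coordinate = 2.

(-9, 2)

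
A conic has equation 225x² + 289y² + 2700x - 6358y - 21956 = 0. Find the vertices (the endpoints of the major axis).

Collect terms: 225(x² + 12x) + 289(y² - 22y) = 21956
225(x + 6)² + 289(y - 11)² = 21956 + 8100 + 34969 = 65025
Dividing both sides by 65025: (x + 6)²/289 + (y - 11)²/225 = 1
Ellipse, center (-6, 11), major axis horizontal; a² = 289, b² = 225.
a = 17. Vertices at (h ± a, k).

(-23, 11) and (11, 11)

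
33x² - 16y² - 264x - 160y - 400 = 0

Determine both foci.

(-3, -5) and (11, -5)

Rearranging, 33(x² - 8x) -16(y² + 10y) = 400.
33(x - 4)² -16(y + 5)² = 400 + 528 - 400 = 528
Dividing both sides by 528: (x - 4)²/16 - (y + 5)²/33 = 1
Hyperbola, center (4, -5), transverse axis horizontal; a² = 16, b² = 33.
c² = a² + b² = 16 + 33 = 49, so c = 7.
Foci lie on the horizontal axis through the center: (h ± c, k).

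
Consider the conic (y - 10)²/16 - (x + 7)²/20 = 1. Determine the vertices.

(-7, 6) and (-7, 14)

Center (-7, 10). The positive term is the y-term, so the transverse axis is vertical; a² = 16, b² = 20.
a = 4. Vertices at (h, k ± a).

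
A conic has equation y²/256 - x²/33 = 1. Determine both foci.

Center (0, 0). The positive term is the y-term, so the transverse axis is vertical; a² = 256, b² = 33.
c² = a² + b² = 256 + 33 = 289, so c = 17.
Foci lie on the vertical axis through the center: (h, k ± c).

(0, -17) and (0, 17)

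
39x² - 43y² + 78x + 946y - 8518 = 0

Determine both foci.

(-1 - 2√41, 11) and (-1 + 2√41, 11)

Rearranging, 39(x² + 2x) -43(y² - 22y) = 8518.
Complete the square in x and y: 39(x + 1)² -43(y - 11)² = 8518 + 39 - 5203 = 3354
Divide through by 3354 to get (x + 1)²/86 - (y - 11)²/78 = 1.
Hyperbola, center (-1, 11), transverse axis horizontal; a² = 86, b² = 78.
c² = a² + b² = 86 + 78 = 164, so c = 2√41.
Foci lie on the horizontal axis through the center: (h ± c, k).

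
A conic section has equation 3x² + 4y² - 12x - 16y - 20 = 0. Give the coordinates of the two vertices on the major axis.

Group: 3(x² - 4x) + 4(y² - 4y) = 20
Complete the square: 3(x - 2)² + 4(y - 2)² = 20 + 12 + 16 = 48
Dividing both sides by 48: (x - 2)²/16 + (y - 2)²/12 = 1
Ellipse, center (2, 2), major axis horizontal; a² = 16, b² = 12.
a = 4. Vertices at (h ± a, k).

(-2, 2) and (6, 2)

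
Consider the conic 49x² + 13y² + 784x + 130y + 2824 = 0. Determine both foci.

Group the x- and y-terms: 49(x² + 16x) + 13(y² + 10y) = -2824
Complete the square: 49(x + 8)² + 13(y + 5)² = -2824 + 3136 + 325 = 637
Divide through by 637 to get (x + 8)²/13 + (y + 5)²/49 = 1.
Ellipse, center (-8, -5), major axis vertical; a² = 49, b² = 13.
c² = a² - b² = 49 - 13 = 36, so c = 6.
Foci lie on the vertical axis through the center: (h, k ± c).

(-8, -11) and (-8, 1)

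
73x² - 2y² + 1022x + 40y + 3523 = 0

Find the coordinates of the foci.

(-7, 10 - 5√3) and (-7, 10 + 5√3)

73(x² + 14x) -2(y² - 20y) = -3523
Complete the square: 73(x + 7)² -2(y - 10)² = -3523 + 3577 - 200 = -146
Divide through by -146 to get (y - 10)²/73 - (x + 7)²/2 = 1.
Hyperbola, center (-7, 10), transverse axis vertical; a² = 73, b² = 2.
c² = a² + b² = 73 + 2 = 75, so c = 5√3.
Foci lie on the vertical axis through the center: (h, k ± c).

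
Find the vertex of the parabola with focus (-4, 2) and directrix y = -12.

(-4, -5)

The vertex is the midpoint between the focus and the directrix along the axis of symmetry.
Axis is vertical (directrix is horizontal). Vertex y-coordinate = (2 + (-12))/2 = -5; x-coordinate = -4.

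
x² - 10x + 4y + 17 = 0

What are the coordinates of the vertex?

Only x is squared. Complete the square in x: (x - 5)² = -4(y - 2).
Vertex (5, 2); 4p = -4 so p = -1. Opens down.

(5, 2)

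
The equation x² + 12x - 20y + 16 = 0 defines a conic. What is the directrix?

y = -6

Only x is squared. Complete the square in x: (x + 6)² = 20(y + 1).
Vertex (-6, -1); 4p = 20 so p = 5. Opens up.
Directrix is the horizontal line y = k − p = -1 − (5) = -6.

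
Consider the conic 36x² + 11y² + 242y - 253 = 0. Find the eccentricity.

36x² + 11(y² + 22y) = 253
Complete the square: 36x² + 11(y + 11)² = 253 + 0 + 1331 = 1584
Divide through by 1584 to get x²/44 + (y + 11)²/144 = 1.
Ellipse, center (0, -11), major axis vertical; a² = 144, b² = 44.
c² = a² - b² = 100, so c = 10.
e = c/a = 10/12 = 5/6.

e = 5/6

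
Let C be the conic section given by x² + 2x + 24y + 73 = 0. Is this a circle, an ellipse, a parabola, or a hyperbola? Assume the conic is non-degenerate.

No xy term. Coefficients of x² and y² are A = 1, C = 0.
Exactly one squared variable ⇒ parabola.

parabola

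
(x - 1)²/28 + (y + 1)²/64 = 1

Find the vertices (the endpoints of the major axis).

Center (1, -1). The larger denominator 64 sits under the y-term, so the major axis is vertical; a² = 64, b² = 28.
a = 8. Vertices at (h, k ± a).

(1, -9) and (1, 7)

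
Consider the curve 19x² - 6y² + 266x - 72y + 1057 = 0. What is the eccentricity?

e = 5√19/19

Group the x- and y-terms: 19(x² + 14x) -6(y² + 12y) = -1057
Completing the square gives 19(x + 7)² -6(y + 6)² = -1057 + 931 - 216 = -342.
Divide through by -342 to get (y + 6)²/57 - (x + 7)²/18 = 1.
Hyperbola, center (-7, -6), transverse axis vertical; a² = 57, b² = 18.
c² = a² + b² = 75, so c = 5√3.
e = c/a = 5√3/√57 = 5√19/19.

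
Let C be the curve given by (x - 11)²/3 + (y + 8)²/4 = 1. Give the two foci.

(11, -9) and (11, -7)

Center (11, -8). The larger denominator 4 sits under the y-term, so the major axis is vertical; a² = 4, b² = 3.
c² = a² - b² = 4 - 3 = 1, so c = 1.
Foci lie on the vertical axis through the center: (h, k ± c).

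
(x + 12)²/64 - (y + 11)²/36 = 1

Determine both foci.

(-22, -11) and (-2, -11)

Center (-12, -11). The positive term is the x-term, so the transverse axis is horizontal; a² = 64, b² = 36.
c² = a² + b² = 64 + 36 = 100, so c = 10.
Foci lie on the horizontal axis through the center: (h ± c, k).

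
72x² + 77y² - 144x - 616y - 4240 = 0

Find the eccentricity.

Group: 72(x² - 2x) + 77(y² - 8y) = 4240
72(x - 1)² + 77(y - 4)² = 4240 + 72 + 1232 = 5544
Dividing both sides by 5544: (x - 1)²/77 + (y - 4)²/72 = 1
Ellipse, center (1, 4), major axis horizontal; a² = 77, b² = 72.
c² = a² - b² = 5, so c = √5.
e = c/a = √5/√77 = √385/77.

e = √385/77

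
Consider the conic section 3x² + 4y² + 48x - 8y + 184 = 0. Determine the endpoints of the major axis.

(-10, 1) and (-6, 1)

3(x² + 16x) + 4(y² - 2y) = -184
Completing the square gives 3(x + 8)² + 4(y - 1)² = -184 + 192 + 4 = 12.
Divide through by 12 to get (x + 8)²/4 + (y - 1)²/3 = 1.
Ellipse, center (-8, 1), major axis horizontal; a² = 4, b² = 3.
a = 2. Vertices at (h ± a, k).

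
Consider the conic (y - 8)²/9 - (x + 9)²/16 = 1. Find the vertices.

(-9, 5) and (-9, 11)

Center (-9, 8). The positive term is the y-term, so the transverse axis is vertical; a² = 9, b² = 16.
a = 3. Vertices at (h, k ± a).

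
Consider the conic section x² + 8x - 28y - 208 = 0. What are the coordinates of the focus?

(-4, -1)

Only x is squared. Complete the square in x: (x + 4)² = 28(y + 8).
Vertex (-4, -8); 4p = 28 so p = 7. Opens up.
Focus is p units from the vertex along the axis: (h, k + p).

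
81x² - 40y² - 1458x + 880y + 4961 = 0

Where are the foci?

(9, 0) and (9, 22)

Collect terms: 81(x² - 18x) -40(y² - 22y) = -4961
81(x - 9)² -40(y - 11)² = -4961 + 6561 - 4840 = -3240
Dividing both sides by -3240: (y - 11)²/81 - (x - 9)²/40 = 1
Hyperbola, center (9, 11), transverse axis vertical; a² = 81, b² = 40.
c² = a² + b² = 81 + 40 = 121, so c = 11.
Foci lie on the vertical axis through the center: (h, k ± c).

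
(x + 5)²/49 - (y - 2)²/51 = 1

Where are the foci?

Center (-5, 2). The positive term is the x-term, so the transverse axis is horizontal; a² = 49, b² = 51.
c² = a² + b² = 49 + 51 = 100, so c = 10.
Foci lie on the horizontal axis through the center: (h ± c, k).

(-15, 2) and (5, 2)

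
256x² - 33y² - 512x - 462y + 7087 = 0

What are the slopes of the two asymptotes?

16√33/33 and -16√33/33

Collect terms: 256(x² - 2x) -33(y² + 14y) = -7087
Complete the square: 256(x - 1)² -33(y + 7)² = -7087 + 256 - 1617 = -8448
Divide through by -8448 to get (y + 7)²/256 - (x - 1)²/33 = 1.
Hyperbola, center (1, -7), transverse axis vertical; a² = 256, b² = 33.
For a vertical hyperbola the asymptotes have slope ±a/b.
Here that is ±16/√33 = ±16√33/33.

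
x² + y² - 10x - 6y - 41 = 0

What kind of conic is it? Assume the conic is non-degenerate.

No xy term. Coefficients of x² and y² are A = 1, C = 1.
A = C (same sign) ⇒ circle.

circle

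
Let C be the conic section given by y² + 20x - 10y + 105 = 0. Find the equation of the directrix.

x = 1

Only y is squared. Complete the square in y: (y - 5)² = -20(x + 4).
Vertex (-4, 5); 4p = -20 so p = -5. Opens left.
Directrix is the vertical line x = h − p = -4 − (-5) = 1.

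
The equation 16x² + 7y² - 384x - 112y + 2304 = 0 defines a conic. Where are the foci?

Group: 16(x² - 24x) + 7(y² - 16y) = -2304
Complete the square in x and y: 16(x - 12)² + 7(y - 8)² = -2304 + 2304 + 448 = 448
Divide through by 448 to get (x - 12)²/28 + (y - 8)²/64 = 1.
Ellipse, center (12, 8), major axis vertical; a² = 64, b² = 28.
c² = a² - b² = 64 - 28 = 36, so c = 6.
Foci lie on the vertical axis through the center: (h, k ± c).

(12, 2) and (12, 14)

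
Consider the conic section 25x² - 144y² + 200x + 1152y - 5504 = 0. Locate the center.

(-4, 4)

Group: 25(x² + 8x) -144(y² - 8y) = 5504
25(x + 4)² -144(y - 4)² = 5504 + 400 - 2304 = 3600
Divide by 3600: (x + 4)²/144 - (y - 4)²/25 = 1
Hyperbola with center (-4, 4).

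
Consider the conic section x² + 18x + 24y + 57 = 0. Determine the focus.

Only x is squared. Complete the square in x: (x + 9)² = -24(y - 1).
Vertex (-9, 1); 4p = -24 so p = -6. Opens down.
Focus is p units from the vertex along the axis: (h, k + p).

(-9, -5)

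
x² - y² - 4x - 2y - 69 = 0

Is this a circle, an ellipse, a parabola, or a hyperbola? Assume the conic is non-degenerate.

hyperbola

No xy term. Coefficients of x² and y² are A = 1, C = -1.
A and C have opposite signs ⇒ hyperbola.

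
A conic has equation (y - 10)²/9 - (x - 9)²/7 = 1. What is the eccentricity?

Center (9, 10). The positive term is the y-term, so the transverse axis is vertical; a² = 9, b² = 7.
c² = a² + b² = 16, so c = 4.
e = c/a = 4/3.

e = 4/3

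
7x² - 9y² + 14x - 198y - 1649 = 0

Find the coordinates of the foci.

Collect terms: 7(x² + 2x) -9(y² + 22y) = 1649
Complete the square in x and y: 7(x + 1)² -9(y + 11)² = 1649 + 7 - 1089 = 567
Divide by 567: (x + 1)²/81 - (y + 11)²/63 = 1
Hyperbola, center (-1, -11), transverse axis horizontal; a² = 81, b² = 63.
c² = a² + b² = 81 + 63 = 144, so c = 12.
Foci lie on the horizontal axis through the center: (h ± c, k).

(-13, -11) and (11, -11)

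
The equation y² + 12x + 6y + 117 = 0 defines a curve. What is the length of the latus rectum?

Only y is squared. Complete the square in y: (y + 3)² = -12(x + 9).
Vertex (-9, -3); 4p = -12 so p = -3. Opens left.
Latus rectum length = |4p| = 12.

12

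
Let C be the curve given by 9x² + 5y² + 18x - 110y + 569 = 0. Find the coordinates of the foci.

Group: 9(x² + 2x) + 5(y² - 22y) = -569
Completing the square gives 9(x + 1)² + 5(y - 11)² = -569 + 9 + 605 = 45.
Dividing both sides by 45: (x + 1)²/5 + (y - 11)²/9 = 1
Ellipse, center (-1, 11), major axis vertical; a² = 9, b² = 5.
c² = a² - b² = 9 - 5 = 4, so c = 2.
Foci lie on the vertical axis through the center: (h, k ± c).

(-1, 9) and (-1, 13)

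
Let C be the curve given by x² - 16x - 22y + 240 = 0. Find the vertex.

Only x is squared. Complete the square in x: (x - 8)² = 22(y - 8).
Vertex (8, 8); 4p = 22 so p = 11/2. Opens up.

(8, 8)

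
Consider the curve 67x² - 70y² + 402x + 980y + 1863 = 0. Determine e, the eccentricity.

67(x² + 6x) -70(y² - 14y) = -1863
67(x + 3)² -70(y - 7)² = -1863 + 603 - 3430 = -4690
Dividing both sides by -4690: (y - 7)²/67 - (x + 3)²/70 = 1
Hyperbola, center (-3, 7), transverse axis vertical; a² = 67, b² = 70.
c² = a² + b² = 137, so c = √137.
e = c/a = √137/√67 = √9179/67.

e = √9179/67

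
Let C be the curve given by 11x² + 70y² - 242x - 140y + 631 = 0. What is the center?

(11, 1)

11(x² - 22x) + 70(y² - 2y) = -631
Complete the square: 11(x - 11)² + 70(y - 1)² = -631 + 1331 + 70 = 770
Divide by 770: (x - 11)²/70 + (y - 1)²/11 = 1
Ellipse with center (11, 1).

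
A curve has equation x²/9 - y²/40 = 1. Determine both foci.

(-7, 0) and (7, 0)

Center (0, 0). The positive term is the x-term, so the transverse axis is horizontal; a² = 9, b² = 40.
c² = a² + b² = 9 + 40 = 49, so c = 7.
Foci lie on the horizontal axis through the center: (h ± c, k).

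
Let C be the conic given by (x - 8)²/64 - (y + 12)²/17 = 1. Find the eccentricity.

e = 9/8

Center (8, -12). The positive term is the x-term, so the transverse axis is horizontal; a² = 64, b² = 17.
c² = a² + b² = 81, so c = 9.
e = c/a = 9/8.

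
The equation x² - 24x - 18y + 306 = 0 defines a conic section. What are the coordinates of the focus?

Only x is squared. Complete the square in x: (x - 12)² = 18(y - 9).
Vertex (12, 9); 4p = 18 so p = 9/2. Opens up.
Focus is p units from the vertex along the axis: (h, k + p).

(12, 27/2)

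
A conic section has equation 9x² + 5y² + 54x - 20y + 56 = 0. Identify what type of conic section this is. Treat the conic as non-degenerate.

ellipse

No xy term. Coefficients of x² and y² are A = 9, C = 5.
A and C have the same sign but A ≠ C ⇒ ellipse.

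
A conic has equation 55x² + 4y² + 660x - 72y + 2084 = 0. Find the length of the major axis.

2√55

Collect terms: 55(x² + 12x) + 4(y² - 18y) = -2084
Complete the square: 55(x + 6)² + 4(y - 9)² = -2084 + 1980 + 324 = 220
Divide through by 220 to get (x + 6)²/4 + (y - 9)²/55 = 1.
Ellipse, center (-6, 9), major axis vertical; a² = 55, b² = 4.
a² = 55 so a = √55; the major axis has length 2a = 2√55.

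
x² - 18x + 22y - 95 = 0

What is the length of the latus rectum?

22

Only x is squared. Complete the square in x: (x - 9)² = -22(y - 8).
Vertex (9, 8); 4p = -22 so p = -11/2. Opens down.
Latus rectum length = |4p| = 22.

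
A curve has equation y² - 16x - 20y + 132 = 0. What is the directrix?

x = -2

Only y is squared. Complete the square in y: (y - 10)² = 16(x - 2).
Vertex (2, 10); 4p = 16 so p = 4. Opens right.
Directrix is the vertical line x = h − p = 2 − (4) = -2.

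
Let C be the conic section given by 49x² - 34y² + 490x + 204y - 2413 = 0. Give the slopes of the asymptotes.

7√34/34 and -7√34/34

Rearranging, 49(x² + 10x) -34(y² - 6y) = 2413.
Complete the square in x and y: 49(x + 5)² -34(y - 3)² = 2413 + 1225 - 306 = 3332
Dividing both sides by 3332: (x + 5)²/68 - (y - 3)²/98 = 1
Hyperbola, center (-5, 3), transverse axis horizontal; a² = 68, b² = 98.
For a horizontal hyperbola the asymptotes have slope ±b/a.
Here that is ±7√2/2√17 = ±7√34/34.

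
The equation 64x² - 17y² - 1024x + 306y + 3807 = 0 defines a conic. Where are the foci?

(8, 0) and (8, 18)

64(x² - 16x) -17(y² - 18y) = -3807
64(x - 8)² -17(y - 9)² = -3807 + 4096 - 1377 = -1088
Divide by -1088: (y - 9)²/64 - (x - 8)²/17 = 1
Hyperbola, center (8, 9), transverse axis vertical; a² = 64, b² = 17.
c² = a² + b² = 64 + 17 = 81, so c = 9.
Foci lie on the vertical axis through the center: (h, k ± c).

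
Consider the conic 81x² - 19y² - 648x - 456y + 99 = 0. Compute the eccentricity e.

e = 10/9

Group: 81(x² - 8x) -19(y² + 24y) = -99
Complete the square: 81(x - 4)² -19(y + 12)² = -99 + 1296 - 2736 = -1539
Dividing both sides by -1539: (y + 12)²/81 - (x - 4)²/19 = 1
Hyperbola, center (4, -12), transverse axis vertical; a² = 81, b² = 19.
c² = a² + b² = 100, so c = 10.
e = c/a = 10/9.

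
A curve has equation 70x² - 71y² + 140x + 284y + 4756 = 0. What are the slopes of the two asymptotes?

Group: 70(x² + 2x) -71(y² - 4y) = -4756
Complete the square: 70(x + 1)² -71(y - 2)² = -4756 + 70 - 284 = -4970
Divide through by -4970 to get (y - 2)²/70 - (x + 1)²/71 = 1.
Hyperbola, center (-1, 2), transverse axis vertical; a² = 70, b² = 71.
For a vertical hyperbola the asymptotes have slope ±a/b.
Here that is ±√70/√71 = ±√4970/71.

√4970/71 and -√4970/71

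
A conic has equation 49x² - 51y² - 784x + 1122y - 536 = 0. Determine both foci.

Rearranging, 49(x² - 16x) -51(y² - 22y) = 536.
49(x - 8)² -51(y - 11)² = 536 + 3136 - 6171 = -2499
Divide by -2499: (y - 11)²/49 - (x - 8)²/51 = 1
Hyperbola, center (8, 11), transverse axis vertical; a² = 49, b² = 51.
c² = a² + b² = 49 + 51 = 100, so c = 10.
Foci lie on the vertical axis through the center: (h, k ± c).

(8, 1) and (8, 21)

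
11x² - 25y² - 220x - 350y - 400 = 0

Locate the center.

11(x² - 20x) -25(y² + 14y) = 400
11(x - 10)² -25(y + 7)² = 400 + 1100 - 1225 = 275
Dividing both sides by 275: (x - 10)²/25 - (y + 7)²/11 = 1
Hyperbola with center (10, -7).

(10, -7)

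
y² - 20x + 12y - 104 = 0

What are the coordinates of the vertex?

(-7, -6)

Only y is squared. Complete the square in y: (y + 6)² = 20(x + 7).
Vertex (-7, -6); 4p = 20 so p = 5. Opens right.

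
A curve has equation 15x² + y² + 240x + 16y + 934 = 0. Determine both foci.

Group the x- and y-terms: 15(x² + 16x) + (y² + 16y) = -934
Complete the square in x and y: 15(x + 8)² + (y + 8)² = -934 + 960 + 64 = 90
Dividing both sides by 90: (x + 8)²/6 + (y + 8)²/90 = 1
Ellipse, center (-8, -8), major axis vertical; a² = 90, b² = 6.
c² = a² - b² = 90 - 6 = 84, so c = 2√21.
Foci lie on the vertical axis through the center: (h, k ± c).

(-8, -8 - 2√21) and (-8, -8 + 2√21)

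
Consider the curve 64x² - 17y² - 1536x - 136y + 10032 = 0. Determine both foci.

Collect terms: 64(x² - 24x) -17(y² + 8y) = -10032
Completing the square gives 64(x - 12)² -17(y + 4)² = -10032 + 9216 - 272 = -1088.
Dividing both sides by -1088: (y + 4)²/64 - (x - 12)²/17 = 1
Hyperbola, center (12, -4), transverse axis vertical; a² = 64, b² = 17.
c² = a² + b² = 64 + 17 = 81, so c = 9.
Foci lie on the vertical axis through the center: (h, k ± c).

(12, -13) and (12, 5)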